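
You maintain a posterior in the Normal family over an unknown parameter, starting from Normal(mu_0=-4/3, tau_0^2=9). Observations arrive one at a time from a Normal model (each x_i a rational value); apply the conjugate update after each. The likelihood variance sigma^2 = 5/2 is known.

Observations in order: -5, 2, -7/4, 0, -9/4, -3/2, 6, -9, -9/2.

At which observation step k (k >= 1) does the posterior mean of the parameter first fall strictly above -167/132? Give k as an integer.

obs 1: x=-5 → posterior Normal(-290/69, 45/23)
obs 2: x=2 → posterior Normal(-182/123, 45/41)
obs 3: x=-7/4 → posterior Normal(-553/354, 45/59)
obs 4: x=0 → posterior Normal(-79/66, 45/77)
obs 5: x=-9/4 → posterior Normal(-398/285, 9/19)
obs 6: x=-3/2 → posterior Normal(-479/339, 45/113)
obs 7: x=6 → posterior Normal(-155/393, 45/131)
obs 8: x=-9 → posterior Normal(-641/447, 45/149)
obs 9: x=-9/2 → posterior Normal(-884/501, 45/167)

k = 4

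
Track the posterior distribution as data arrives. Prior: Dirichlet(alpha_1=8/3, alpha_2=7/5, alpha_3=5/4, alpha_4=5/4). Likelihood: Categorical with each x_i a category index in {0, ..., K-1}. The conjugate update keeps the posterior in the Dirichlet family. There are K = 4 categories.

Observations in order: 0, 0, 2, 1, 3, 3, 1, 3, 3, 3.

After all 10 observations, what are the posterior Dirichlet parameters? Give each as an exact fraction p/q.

alpha_1=14/3, alpha_2=17/5, alpha_3=9/4, alpha_4=25/4

obs 1: x=0 → posterior Dirichlet(11/3, 7/5, 5/4, 5/4)
obs 2: x=0 → posterior Dirichlet(14/3, 7/5, 5/4, 5/4)
obs 3: x=2 → posterior Dirichlet(14/3, 7/5, 9/4, 5/4)
obs 4: x=1 → posterior Dirichlet(14/3, 12/5, 9/4, 5/4)
obs 5: x=3 → posterior Dirichlet(14/3, 12/5, 9/4, 9/4)
obs 6: x=3 → posterior Dirichlet(14/3, 12/5, 9/4, 13/4)
obs 7: x=1 → posterior Dirichlet(14/3, 17/5, 9/4, 13/4)
obs 8: x=3 → posterior Dirichlet(14/3, 17/5, 9/4, 17/4)
obs 9: x=3 → posterior Dirichlet(14/3, 17/5, 9/4, 21/4)
obs 10: x=3 → posterior Dirichlet(14/3, 17/5, 9/4, 25/4)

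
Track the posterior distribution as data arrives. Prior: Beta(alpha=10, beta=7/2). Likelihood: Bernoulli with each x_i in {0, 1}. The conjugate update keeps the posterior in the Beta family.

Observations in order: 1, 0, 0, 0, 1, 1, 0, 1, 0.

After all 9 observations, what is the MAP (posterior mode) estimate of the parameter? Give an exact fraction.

obs 1: x=1 → posterior Beta(11, 7/2)
obs 2: x=0 → posterior Beta(11, 9/2)
obs 3: x=0 → posterior Beta(11, 11/2)
obs 4: x=0 → posterior Beta(11, 13/2)
obs 5: x=1 → posterior Beta(12, 13/2)
obs 6: x=1 → posterior Beta(13, 13/2)
obs 7: x=0 → posterior Beta(13, 15/2)
obs 8: x=1 → posterior Beta(14, 15/2)
obs 9: x=0 → posterior Beta(14, 17/2)

26/41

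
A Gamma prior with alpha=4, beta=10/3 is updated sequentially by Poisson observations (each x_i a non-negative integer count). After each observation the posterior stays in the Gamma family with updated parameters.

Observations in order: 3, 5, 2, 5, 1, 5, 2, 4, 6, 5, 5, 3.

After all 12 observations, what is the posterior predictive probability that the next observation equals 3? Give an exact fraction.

obs 1: x=3 → posterior Gamma(7, 13/3)
obs 2: x=5 → posterior Gamma(12, 16/3)
obs 3: x=2 → posterior Gamma(14, 19/3)
obs 4: x=5 → posterior Gamma(19, 22/3)
obs 5: x=1 → posterior Gamma(20, 25/3)
obs 6: x=5 → posterior Gamma(25, 28/3)
obs 7: x=2 → posterior Gamma(27, 31/3)
obs 8: x=4 → posterior Gamma(31, 34/3)
obs 9: x=6 → posterior Gamma(37, 37/3)
obs 10: x=5 → posterior Gamma(42, 40/3)
obs 11: x=5 → posterior Gamma(47, 43/3)
obs 12: x=3 → posterior Gamma(50, 46/3)

81968619703873798629694502948363474279394346017132663054311786156021104204278104535859200/380532926880843152923706465386871407580539099147930273794471851842901108534824949331057649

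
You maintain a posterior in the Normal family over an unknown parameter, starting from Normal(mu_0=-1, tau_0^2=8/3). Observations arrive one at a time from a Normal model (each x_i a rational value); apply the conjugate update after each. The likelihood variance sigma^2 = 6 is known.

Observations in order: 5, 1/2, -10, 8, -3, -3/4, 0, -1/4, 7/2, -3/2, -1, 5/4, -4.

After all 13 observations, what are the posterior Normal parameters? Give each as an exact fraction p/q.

obs 1: x=5 → posterior Normal(11/13, 24/13)
obs 2: x=1/2 → posterior Normal(13/17, 24/17)
obs 3: x=-10 → posterior Normal(-9/7, 8/7)
obs 4: x=8 → posterior Normal(1/5, 24/25)
obs 5: x=-3 → posterior Normal(-7/29, 24/29)
obs 6: x=-3/4 → posterior Normal(-10/33, 8/11)
obs 7: x=0 → posterior Normal(-10/37, 24/37)
obs 8: x=-1/4 → posterior Normal(-11/41, 24/41)
obs 9: x=7/2 → posterior Normal(1/15, 8/15)
obs 10: x=-3/2 → posterior Normal(-3/49, 24/49)
obs 11: x=-1 → posterior Normal(-7/53, 24/53)
obs 12: x=5/4 → posterior Normal(-2/57, 8/19)
obs 13: x=-4 → posterior Normal(-18/61, 24/61)

mu_0=-18/61, tau_0^2=24/61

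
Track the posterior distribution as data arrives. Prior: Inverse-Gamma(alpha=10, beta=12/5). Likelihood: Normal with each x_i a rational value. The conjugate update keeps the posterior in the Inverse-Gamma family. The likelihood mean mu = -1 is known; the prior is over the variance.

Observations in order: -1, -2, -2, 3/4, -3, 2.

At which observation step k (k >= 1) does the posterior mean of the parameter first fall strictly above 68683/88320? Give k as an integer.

k = 6

obs 1: x=-1 → posterior Inverse-Gamma(21/2, 12/5)
obs 2: x=-2 → posterior Inverse-Gamma(11, 29/10)
obs 3: x=-2 → posterior Inverse-Gamma(23/2, 17/5)
obs 4: x=3/4 → posterior Inverse-Gamma(12, 789/160)
obs 5: x=-3 → posterior Inverse-Gamma(25/2, 1109/160)
obs 6: x=2 → posterior Inverse-Gamma(13, 1829/160)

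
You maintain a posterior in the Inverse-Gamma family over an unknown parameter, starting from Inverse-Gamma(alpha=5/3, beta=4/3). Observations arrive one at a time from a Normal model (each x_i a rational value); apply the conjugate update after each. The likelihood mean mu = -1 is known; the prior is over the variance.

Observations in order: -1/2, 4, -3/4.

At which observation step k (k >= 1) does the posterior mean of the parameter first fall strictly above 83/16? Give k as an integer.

obs 1: x=-1/2 → posterior Inverse-Gamma(13/6, 35/24)
obs 2: x=4 → posterior Inverse-Gamma(8/3, 335/24)
obs 3: x=-3/4 → posterior Inverse-Gamma(19/6, 1343/96)

k = 2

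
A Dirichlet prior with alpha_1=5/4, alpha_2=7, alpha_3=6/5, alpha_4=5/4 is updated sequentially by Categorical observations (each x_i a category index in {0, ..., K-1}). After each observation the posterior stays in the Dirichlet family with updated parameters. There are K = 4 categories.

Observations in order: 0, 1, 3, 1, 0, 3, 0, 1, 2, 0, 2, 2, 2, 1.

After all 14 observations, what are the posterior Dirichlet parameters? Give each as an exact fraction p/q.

obs 1: x=0 → posterior Dirichlet(9/4, 7, 6/5, 5/4)
obs 2: x=1 → posterior Dirichlet(9/4, 8, 6/5, 5/4)
obs 3: x=3 → posterior Dirichlet(9/4, 8, 6/5, 9/4)
obs 4: x=1 → posterior Dirichlet(9/4, 9, 6/5, 9/4)
obs 5: x=0 → posterior Dirichlet(13/4, 9, 6/5, 9/4)
obs 6: x=3 → posterior Dirichlet(13/4, 9, 6/5, 13/4)
obs 7: x=0 → posterior Dirichlet(17/4, 9, 6/5, 13/4)
obs 8: x=1 → posterior Dirichlet(17/4, 10, 6/5, 13/4)
obs 9: x=2 → posterior Dirichlet(17/4, 10, 11/5, 13/4)
obs 10: x=0 → posterior Dirichlet(21/4, 10, 11/5, 13/4)
obs 11: x=2 → posterior Dirichlet(21/4, 10, 16/5, 13/4)
obs 12: x=2 → posterior Dirichlet(21/4, 10, 21/5, 13/4)
obs 13: x=2 → posterior Dirichlet(21/4, 10, 26/5, 13/4)
obs 14: x=1 → posterior Dirichlet(21/4, 11, 26/5, 13/4)

alpha_1=21/4, alpha_2=11, alpha_3=26/5, alpha_4=13/4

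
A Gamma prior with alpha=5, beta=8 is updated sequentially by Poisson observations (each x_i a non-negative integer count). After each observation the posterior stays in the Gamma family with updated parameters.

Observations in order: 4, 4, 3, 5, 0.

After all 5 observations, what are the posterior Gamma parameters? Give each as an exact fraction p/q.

alpha=21, beta=13

obs 1: x=4 → posterior Gamma(9, 9)
obs 2: x=4 → posterior Gamma(13, 10)
obs 3: x=3 → posterior Gamma(16, 11)
obs 4: x=5 → posterior Gamma(21, 12)
obs 5: x=0 → posterior Gamma(21, 13)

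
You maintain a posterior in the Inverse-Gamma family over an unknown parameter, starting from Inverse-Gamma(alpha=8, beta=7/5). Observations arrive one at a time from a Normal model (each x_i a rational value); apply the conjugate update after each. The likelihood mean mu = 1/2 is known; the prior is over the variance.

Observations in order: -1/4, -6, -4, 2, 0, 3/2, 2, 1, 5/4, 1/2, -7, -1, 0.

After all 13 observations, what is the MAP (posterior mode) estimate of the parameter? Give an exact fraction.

obs 1: x=-1/4 → posterior Inverse-Gamma(17/2, 269/160)
obs 2: x=-6 → posterior Inverse-Gamma(9, 3649/160)
obs 3: x=-4 → posterior Inverse-Gamma(19/2, 5269/160)
obs 4: x=2 → posterior Inverse-Gamma(10, 5449/160)
obs 5: x=0 → posterior Inverse-Gamma(21/2, 5469/160)
obs 6: x=3/2 → posterior Inverse-Gamma(11, 5549/160)
obs 7: x=2 → posterior Inverse-Gamma(23/2, 5729/160)
obs 8: x=1 → posterior Inverse-Gamma(12, 5749/160)
obs 9: x=5/4 → posterior Inverse-Gamma(25/2, 2897/80)
obs 10: x=1/2 → posterior Inverse-Gamma(13, 2897/80)
obs 11: x=-7 → posterior Inverse-Gamma(27/2, 5147/80)
obs 12: x=-1 → posterior Inverse-Gamma(14, 5237/80)
obs 13: x=0 → posterior Inverse-Gamma(29/2, 5247/80)

5247/1240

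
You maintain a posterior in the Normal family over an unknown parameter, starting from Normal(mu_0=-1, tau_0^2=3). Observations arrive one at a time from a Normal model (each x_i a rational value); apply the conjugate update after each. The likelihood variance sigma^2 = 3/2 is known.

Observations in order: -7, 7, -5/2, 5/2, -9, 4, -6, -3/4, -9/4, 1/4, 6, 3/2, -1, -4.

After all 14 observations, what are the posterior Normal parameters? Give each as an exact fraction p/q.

mu_0=-47/58, tau_0^2=3/29

obs 1: x=-7 → posterior Normal(-5, 1)
obs 2: x=7 → posterior Normal(-1/5, 3/5)
obs 3: x=-5/2 → posterior Normal(-6/7, 3/7)
obs 4: x=5/2 → posterior Normal(-1/9, 1/3)
obs 5: x=-9 → posterior Normal(-19/11, 3/11)
obs 6: x=4 → posterior Normal(-11/13, 3/13)
obs 7: x=-6 → posterior Normal(-23/15, 1/5)
obs 8: x=-3/4 → posterior Normal(-49/34, 3/17)
obs 9: x=-9/4 → posterior Normal(-29/19, 3/19)
obs 10: x=1/4 → posterior Normal(-19/14, 1/7)
obs 11: x=6 → posterior Normal(-33/46, 3/23)
obs 12: x=3/2 → posterior Normal(-27/50, 3/25)
obs 13: x=-1 → posterior Normal(-31/54, 1/9)
obs 14: x=-4 → posterior Normal(-47/58, 3/29)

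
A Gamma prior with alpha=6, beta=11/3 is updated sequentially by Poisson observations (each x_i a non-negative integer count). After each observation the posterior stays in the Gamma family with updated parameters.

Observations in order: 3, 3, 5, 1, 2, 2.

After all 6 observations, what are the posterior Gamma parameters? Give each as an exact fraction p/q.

obs 1: x=3 → posterior Gamma(9, 14/3)
obs 2: x=3 → posterior Gamma(12, 17/3)
obs 3: x=5 → posterior Gamma(17, 20/3)
obs 4: x=1 → posterior Gamma(18, 23/3)
obs 5: x=2 → posterior Gamma(20, 26/3)
obs 6: x=2 → posterior Gamma(22, 29/3)

alpha=22, beta=29/3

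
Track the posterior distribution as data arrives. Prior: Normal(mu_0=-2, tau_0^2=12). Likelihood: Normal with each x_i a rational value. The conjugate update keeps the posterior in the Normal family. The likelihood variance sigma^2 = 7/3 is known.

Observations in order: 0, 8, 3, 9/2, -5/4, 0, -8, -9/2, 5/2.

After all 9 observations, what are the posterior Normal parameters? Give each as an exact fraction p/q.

mu_0=139/331, tau_0^2=84/331

obs 1: x=0 → posterior Normal(-14/43, 84/43)
obs 2: x=8 → posterior Normal(274/79, 84/79)
obs 3: x=3 → posterior Normal(382/115, 84/115)
obs 4: x=9/2 → posterior Normal(544/151, 84/151)
obs 5: x=-5/4 → posterior Normal(499/187, 84/187)
obs 6: x=0 → posterior Normal(499/223, 84/223)
obs 7: x=-8 → posterior Normal(211/259, 12/37)
obs 8: x=-9/2 → posterior Normal(49/295, 84/295)
obs 9: x=5/2 → posterior Normal(139/331, 84/331)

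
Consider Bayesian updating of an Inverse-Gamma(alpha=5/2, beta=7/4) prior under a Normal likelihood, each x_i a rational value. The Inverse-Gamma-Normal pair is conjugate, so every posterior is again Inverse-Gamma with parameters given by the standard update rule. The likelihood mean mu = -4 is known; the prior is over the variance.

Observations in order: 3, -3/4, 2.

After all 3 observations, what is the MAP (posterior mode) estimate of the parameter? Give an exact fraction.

obs 1: x=3 → posterior Inverse-Gamma(3, 105/4)
obs 2: x=-3/4 → posterior Inverse-Gamma(7/2, 1009/32)
obs 3: x=2 → posterior Inverse-Gamma(4, 1585/32)

317/32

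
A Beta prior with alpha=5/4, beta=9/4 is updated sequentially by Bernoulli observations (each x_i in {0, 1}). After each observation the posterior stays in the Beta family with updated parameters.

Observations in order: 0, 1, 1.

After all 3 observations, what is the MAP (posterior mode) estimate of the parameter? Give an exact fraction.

obs 1: x=0 → posterior Beta(5/4, 13/4)
obs 2: x=1 → posterior Beta(9/4, 13/4)
obs 3: x=1 → posterior Beta(13/4, 13/4)

1/2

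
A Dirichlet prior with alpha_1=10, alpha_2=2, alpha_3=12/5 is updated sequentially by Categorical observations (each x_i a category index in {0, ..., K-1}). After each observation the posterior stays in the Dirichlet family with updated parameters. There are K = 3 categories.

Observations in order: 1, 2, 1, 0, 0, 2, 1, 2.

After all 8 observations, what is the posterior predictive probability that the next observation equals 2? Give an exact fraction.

27/112

obs 1: x=1 → posterior Dirichlet(10, 3, 12/5)
obs 2: x=2 → posterior Dirichlet(10, 3, 17/5)
obs 3: x=1 → posterior Dirichlet(10, 4, 17/5)
obs 4: x=0 → posterior Dirichlet(11, 4, 17/5)
obs 5: x=0 → posterior Dirichlet(12, 4, 17/5)
obs 6: x=2 → posterior Dirichlet(12, 4, 22/5)
obs 7: x=1 → posterior Dirichlet(12, 5, 22/5)
obs 8: x=2 → posterior Dirichlet(12, 5, 27/5)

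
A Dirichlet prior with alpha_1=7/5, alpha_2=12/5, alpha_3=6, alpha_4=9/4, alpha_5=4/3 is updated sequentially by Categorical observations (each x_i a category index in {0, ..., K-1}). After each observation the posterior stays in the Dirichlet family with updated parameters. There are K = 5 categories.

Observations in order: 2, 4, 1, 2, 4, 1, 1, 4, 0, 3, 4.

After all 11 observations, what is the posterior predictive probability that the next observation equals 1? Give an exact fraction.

obs 1: x=2 → posterior Dirichlet(7/5, 12/5, 7, 9/4, 4/3)
obs 2: x=4 → posterior Dirichlet(7/5, 12/5, 7, 9/4, 7/3)
obs 3: x=1 → posterior Dirichlet(7/5, 17/5, 7, 9/4, 7/3)
obs 4: x=2 → posterior Dirichlet(7/5, 17/5, 8, 9/4, 7/3)
obs 5: x=4 → posterior Dirichlet(7/5, 17/5, 8, 9/4, 10/3)
obs 6: x=1 → posterior Dirichlet(7/5, 22/5, 8, 9/4, 10/3)
obs 7: x=1 → posterior Dirichlet(7/5, 27/5, 8, 9/4, 10/3)
obs 8: x=4 → posterior Dirichlet(7/5, 27/5, 8, 9/4, 13/3)
obs 9: x=0 → posterior Dirichlet(12/5, 27/5, 8, 9/4, 13/3)
obs 10: x=3 → posterior Dirichlet(12/5, 27/5, 8, 13/4, 13/3)
obs 11: x=4 → posterior Dirichlet(12/5, 27/5, 8, 13/4, 16/3)

324/1463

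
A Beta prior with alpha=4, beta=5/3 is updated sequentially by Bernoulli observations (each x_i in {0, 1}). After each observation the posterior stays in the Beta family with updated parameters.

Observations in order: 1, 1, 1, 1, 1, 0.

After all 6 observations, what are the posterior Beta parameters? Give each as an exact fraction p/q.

alpha=9, beta=8/3

obs 1: x=1 → posterior Beta(5, 5/3)
obs 2: x=1 → posterior Beta(6, 5/3)
obs 3: x=1 → posterior Beta(7, 5/3)
obs 4: x=1 → posterior Beta(8, 5/3)
obs 5: x=1 → posterior Beta(9, 5/3)
obs 6: x=0 → posterior Beta(9, 8/3)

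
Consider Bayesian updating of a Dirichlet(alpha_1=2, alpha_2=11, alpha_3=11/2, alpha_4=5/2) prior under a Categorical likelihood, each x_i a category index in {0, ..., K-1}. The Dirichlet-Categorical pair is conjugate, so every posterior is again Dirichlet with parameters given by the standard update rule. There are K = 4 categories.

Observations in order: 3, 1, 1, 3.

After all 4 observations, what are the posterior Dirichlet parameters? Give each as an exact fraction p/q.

obs 1: x=3 → posterior Dirichlet(2, 11, 11/2, 7/2)
obs 2: x=1 → posterior Dirichlet(2, 12, 11/2, 7/2)
obs 3: x=1 → posterior Dirichlet(2, 13, 11/2, 7/2)
obs 4: x=3 → posterior Dirichlet(2, 13, 11/2, 9/2)

alpha_1=2, alpha_2=13, alpha_3=11/2, alpha_4=9/2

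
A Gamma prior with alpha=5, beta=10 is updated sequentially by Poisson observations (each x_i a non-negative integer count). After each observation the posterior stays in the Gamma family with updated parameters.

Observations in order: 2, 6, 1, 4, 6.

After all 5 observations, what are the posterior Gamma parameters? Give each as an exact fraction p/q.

alpha=24, beta=15

obs 1: x=2 → posterior Gamma(7, 11)
obs 2: x=6 → posterior Gamma(13, 12)
obs 3: x=1 → posterior Gamma(14, 13)
obs 4: x=4 → posterior Gamma(18, 14)
obs 5: x=6 → posterior Gamma(24, 15)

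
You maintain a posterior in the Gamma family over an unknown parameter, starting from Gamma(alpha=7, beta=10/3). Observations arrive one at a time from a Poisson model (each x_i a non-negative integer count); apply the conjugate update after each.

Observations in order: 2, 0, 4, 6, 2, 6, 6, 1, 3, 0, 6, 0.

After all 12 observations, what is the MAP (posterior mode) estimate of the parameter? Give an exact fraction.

obs 1: x=2 → posterior Gamma(9, 13/3)
obs 2: x=0 → posterior Gamma(9, 16/3)
obs 3: x=4 → posterior Gamma(13, 19/3)
obs 4: x=6 → posterior Gamma(19, 22/3)
obs 5: x=2 → posterior Gamma(21, 25/3)
obs 6: x=6 → posterior Gamma(27, 28/3)
obs 7: x=6 → posterior Gamma(33, 31/3)
obs 8: x=1 → posterior Gamma(34, 34/3)
obs 9: x=3 → posterior Gamma(37, 37/3)
obs 10: x=0 → posterior Gamma(37, 40/3)
obs 11: x=6 → posterior Gamma(43, 43/3)
obs 12: x=0 → posterior Gamma(43, 46/3)

63/23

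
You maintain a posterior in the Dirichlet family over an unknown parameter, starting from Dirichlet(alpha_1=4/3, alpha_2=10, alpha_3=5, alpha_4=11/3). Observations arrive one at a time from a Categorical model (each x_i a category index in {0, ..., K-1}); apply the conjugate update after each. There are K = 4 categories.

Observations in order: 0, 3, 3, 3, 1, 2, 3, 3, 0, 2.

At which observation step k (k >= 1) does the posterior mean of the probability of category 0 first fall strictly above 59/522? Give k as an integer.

k = 9

obs 1: x=0 → posterior Dirichlet(7/3, 10, 5, 11/3)
obs 2: x=3 → posterior Dirichlet(7/3, 10, 5, 14/3)
obs 3: x=3 → posterior Dirichlet(7/3, 10, 5, 17/3)
obs 4: x=3 → posterior Dirichlet(7/3, 10, 5, 20/3)
obs 5: x=1 → posterior Dirichlet(7/3, 11, 5, 20/3)
obs 6: x=2 → posterior Dirichlet(7/3, 11, 6, 20/3)
obs 7: x=3 → posterior Dirichlet(7/3, 11, 6, 23/3)
obs 8: x=3 → posterior Dirichlet(7/3, 11, 6, 26/3)
obs 9: x=0 → posterior Dirichlet(10/3, 11, 6, 26/3)
obs 10: x=2 → posterior Dirichlet(10/3, 11, 7, 26/3)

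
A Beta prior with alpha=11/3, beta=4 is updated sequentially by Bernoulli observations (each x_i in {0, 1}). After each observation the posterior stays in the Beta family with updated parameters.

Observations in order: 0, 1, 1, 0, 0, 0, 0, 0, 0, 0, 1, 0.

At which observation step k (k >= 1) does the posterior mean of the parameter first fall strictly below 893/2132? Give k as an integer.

k = 6

obs 1: x=0 → posterior Beta(11/3, 5)
obs 2: x=1 → posterior Beta(14/3, 5)
obs 3: x=1 → posterior Beta(17/3, 5)
obs 4: x=0 → posterior Beta(17/3, 6)
obs 5: x=0 → posterior Beta(17/3, 7)
obs 6: x=0 → posterior Beta(17/3, 8)
obs 7: x=0 → posterior Beta(17/3, 9)
obs 8: x=0 → posterior Beta(17/3, 10)
obs 9: x=0 → posterior Beta(17/3, 11)
obs 10: x=0 → posterior Beta(17/3, 12)
obs 11: x=1 → posterior Beta(20/3, 12)
obs 12: x=0 → posterior Beta(20/3, 13)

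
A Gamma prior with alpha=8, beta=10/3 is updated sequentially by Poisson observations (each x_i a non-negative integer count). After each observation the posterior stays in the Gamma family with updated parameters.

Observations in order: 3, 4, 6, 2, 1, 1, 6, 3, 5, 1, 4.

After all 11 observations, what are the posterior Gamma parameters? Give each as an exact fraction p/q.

alpha=44, beta=43/3

obs 1: x=3 → posterior Gamma(11, 13/3)
obs 2: x=4 → posterior Gamma(15, 16/3)
obs 3: x=6 → posterior Gamma(21, 19/3)
obs 4: x=2 → posterior Gamma(23, 22/3)
obs 5: x=1 → posterior Gamma(24, 25/3)
obs 6: x=1 → posterior Gamma(25, 28/3)
obs 7: x=6 → posterior Gamma(31, 31/3)
obs 8: x=3 → posterior Gamma(34, 34/3)
obs 9: x=5 → posterior Gamma(39, 37/3)
obs 10: x=1 → posterior Gamma(40, 40/3)
obs 11: x=4 → posterior Gamma(44, 43/3)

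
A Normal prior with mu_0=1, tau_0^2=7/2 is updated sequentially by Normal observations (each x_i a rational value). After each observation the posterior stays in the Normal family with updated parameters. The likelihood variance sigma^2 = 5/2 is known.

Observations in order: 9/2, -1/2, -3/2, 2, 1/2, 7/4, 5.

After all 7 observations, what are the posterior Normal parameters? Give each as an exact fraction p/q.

obs 1: x=9/2 → posterior Normal(73/24, 35/24)
obs 2: x=-1/2 → posterior Normal(33/19, 35/38)
obs 3: x=-3/2 → posterior Normal(45/52, 35/52)
obs 4: x=2 → posterior Normal(73/66, 35/66)
obs 5: x=1/2 → posterior Normal(1, 7/16)
obs 6: x=7/4 → posterior Normal(209/188, 35/94)
obs 7: x=5 → posterior Normal(349/216, 35/108)

mu_0=349/216, tau_0^2=35/108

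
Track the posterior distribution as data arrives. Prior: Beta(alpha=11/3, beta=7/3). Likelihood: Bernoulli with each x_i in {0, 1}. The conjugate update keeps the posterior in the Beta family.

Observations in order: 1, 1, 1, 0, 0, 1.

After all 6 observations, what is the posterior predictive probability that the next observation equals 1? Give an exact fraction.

23/36

obs 1: x=1 → posterior Beta(14/3, 7/3)
obs 2: x=1 → posterior Beta(17/3, 7/3)
obs 3: x=1 → posterior Beta(20/3, 7/3)
obs 4: x=0 → posterior Beta(20/3, 10/3)
obs 5: x=0 → posterior Beta(20/3, 13/3)
obs 6: x=1 → posterior Beta(23/3, 13/3)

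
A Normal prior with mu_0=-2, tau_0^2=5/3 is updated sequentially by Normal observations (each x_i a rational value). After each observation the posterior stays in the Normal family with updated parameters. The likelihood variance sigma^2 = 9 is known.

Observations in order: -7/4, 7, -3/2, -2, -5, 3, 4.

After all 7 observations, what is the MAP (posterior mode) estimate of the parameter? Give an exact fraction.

-141/248

obs 1: x=-7/4 → posterior Normal(-251/128, 45/32)
obs 2: x=7 → posterior Normal(-3/4, 45/37)
obs 3: x=-3/2 → posterior Normal(-47/56, 15/14)
obs 4: x=-2 → posterior Normal(-181/188, 45/47)
obs 5: x=-5 → posterior Normal(-281/208, 45/52)
obs 6: x=3 → posterior Normal(-221/228, 15/19)
obs 7: x=4 → posterior Normal(-141/248, 45/62)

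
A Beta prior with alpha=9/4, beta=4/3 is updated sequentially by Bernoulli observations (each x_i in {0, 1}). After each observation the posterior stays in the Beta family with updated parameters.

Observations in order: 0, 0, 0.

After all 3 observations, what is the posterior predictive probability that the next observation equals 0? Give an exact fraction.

obs 1: x=0 → posterior Beta(9/4, 7/3)
obs 2: x=0 → posterior Beta(9/4, 10/3)
obs 3: x=0 → posterior Beta(9/4, 13/3)

52/79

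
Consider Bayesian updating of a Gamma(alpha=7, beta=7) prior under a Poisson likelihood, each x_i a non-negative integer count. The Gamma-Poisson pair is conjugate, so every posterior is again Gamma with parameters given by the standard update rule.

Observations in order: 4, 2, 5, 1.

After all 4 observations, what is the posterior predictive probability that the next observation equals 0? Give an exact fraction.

61159090448414546291/319479999370622926848

obs 1: x=4 → posterior Gamma(11, 8)
obs 2: x=2 → posterior Gamma(13, 9)
obs 3: x=5 → posterior Gamma(18, 10)
obs 4: x=1 → posterior Gamma(19, 11)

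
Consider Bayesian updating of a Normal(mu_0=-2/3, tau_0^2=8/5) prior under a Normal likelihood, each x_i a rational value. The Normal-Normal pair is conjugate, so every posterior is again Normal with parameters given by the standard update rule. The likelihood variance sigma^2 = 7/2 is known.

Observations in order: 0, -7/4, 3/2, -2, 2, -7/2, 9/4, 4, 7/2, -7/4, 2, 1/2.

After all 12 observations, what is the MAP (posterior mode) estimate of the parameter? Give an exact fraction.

obs 1: x=0 → posterior Normal(-70/153, 56/51)
obs 2: x=-7/4 → posterior Normal(-154/201, 56/67)
obs 3: x=3/2 → posterior Normal(-82/249, 56/83)
obs 4: x=-2 → posterior Normal(-178/297, 56/99)
obs 5: x=2 → posterior Normal(-82/345, 56/115)
obs 6: x=-7/2 → posterior Normal(-250/393, 56/131)
obs 7: x=9/4 → posterior Normal(-142/441, 8/21)
obs 8: x=4 → posterior Normal(50/489, 56/163)
obs 9: x=7/2 → posterior Normal(218/537, 56/179)
obs 10: x=-7/4 → posterior Normal(134/585, 56/195)
obs 11: x=2 → posterior Normal(230/633, 56/211)
obs 12: x=1/2 → posterior Normal(254/681, 56/227)

254/681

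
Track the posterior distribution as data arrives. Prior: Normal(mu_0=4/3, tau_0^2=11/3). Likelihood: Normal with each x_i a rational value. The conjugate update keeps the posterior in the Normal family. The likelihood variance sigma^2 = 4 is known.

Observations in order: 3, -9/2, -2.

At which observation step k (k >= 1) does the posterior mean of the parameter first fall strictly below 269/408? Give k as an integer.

k = 2

obs 1: x=3 → posterior Normal(49/23, 44/23)
obs 2: x=-9/2 → posterior Normal(-1/68, 22/17)
obs 3: x=-2 → posterior Normal(-1/2, 44/45)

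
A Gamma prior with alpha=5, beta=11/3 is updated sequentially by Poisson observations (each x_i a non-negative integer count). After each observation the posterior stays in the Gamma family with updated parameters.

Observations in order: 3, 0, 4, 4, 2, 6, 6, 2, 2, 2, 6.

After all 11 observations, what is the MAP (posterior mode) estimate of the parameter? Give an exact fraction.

123/44

obs 1: x=3 → posterior Gamma(8, 14/3)
obs 2: x=0 → posterior Gamma(8, 17/3)
obs 3: x=4 → posterior Gamma(12, 20/3)
obs 4: x=4 → posterior Gamma(16, 23/3)
obs 5: x=2 → posterior Gamma(18, 26/3)
obs 6: x=6 → posterior Gamma(24, 29/3)
obs 7: x=6 → posterior Gamma(30, 32/3)
obs 8: x=2 → posterior Gamma(32, 35/3)
obs 9: x=2 → posterior Gamma(34, 38/3)
obs 10: x=2 → posterior Gamma(36, 41/3)
obs 11: x=6 → posterior Gamma(42, 44/3)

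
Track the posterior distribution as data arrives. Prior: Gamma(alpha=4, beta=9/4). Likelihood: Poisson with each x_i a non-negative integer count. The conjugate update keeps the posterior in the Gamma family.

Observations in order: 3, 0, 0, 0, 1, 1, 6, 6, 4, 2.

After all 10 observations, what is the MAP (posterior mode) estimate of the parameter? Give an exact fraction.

obs 1: x=3 → posterior Gamma(7, 13/4)
obs 2: x=0 → posterior Gamma(7, 17/4)
obs 3: x=0 → posterior Gamma(7, 21/4)
obs 4: x=0 → posterior Gamma(7, 25/4)
obs 5: x=1 → posterior Gamma(8, 29/4)
obs 6: x=1 → posterior Gamma(9, 33/4)
obs 7: x=6 → posterior Gamma(15, 37/4)
obs 8: x=6 → posterior Gamma(21, 41/4)
obs 9: x=4 → posterior Gamma(25, 45/4)
obs 10: x=2 → posterior Gamma(27, 49/4)

104/49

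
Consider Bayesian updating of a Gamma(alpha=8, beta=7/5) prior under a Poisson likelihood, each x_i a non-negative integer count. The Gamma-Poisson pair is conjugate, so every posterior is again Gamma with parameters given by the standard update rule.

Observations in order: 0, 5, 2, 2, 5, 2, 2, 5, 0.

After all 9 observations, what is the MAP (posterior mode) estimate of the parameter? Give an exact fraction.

obs 1: x=0 → posterior Gamma(8, 12/5)
obs 2: x=5 → posterior Gamma(13, 17/5)
obs 3: x=2 → posterior Gamma(15, 22/5)
obs 4: x=2 → posterior Gamma(17, 27/5)
obs 5: x=5 → posterior Gamma(22, 32/5)
obs 6: x=2 → posterior Gamma(24, 37/5)
obs 7: x=2 → posterior Gamma(26, 42/5)
obs 8: x=5 → posterior Gamma(31, 47/5)
obs 9: x=0 → posterior Gamma(31, 52/5)

75/26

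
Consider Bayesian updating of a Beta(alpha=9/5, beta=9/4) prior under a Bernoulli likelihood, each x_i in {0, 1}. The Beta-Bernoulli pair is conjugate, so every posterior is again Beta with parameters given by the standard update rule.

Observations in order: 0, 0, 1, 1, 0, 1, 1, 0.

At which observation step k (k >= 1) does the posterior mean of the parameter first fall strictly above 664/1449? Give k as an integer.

obs 1: x=0 → posterior Beta(9/5, 13/4)
obs 2: x=0 → posterior Beta(9/5, 17/4)
obs 3: x=1 → posterior Beta(14/5, 17/4)
obs 4: x=1 → posterior Beta(19/5, 17/4)
obs 5: x=0 → posterior Beta(19/5, 21/4)
obs 6: x=1 → posterior Beta(24/5, 21/4)
obs 7: x=1 → posterior Beta(29/5, 21/4)
obs 8: x=0 → posterior Beta(29/5, 25/4)

k = 4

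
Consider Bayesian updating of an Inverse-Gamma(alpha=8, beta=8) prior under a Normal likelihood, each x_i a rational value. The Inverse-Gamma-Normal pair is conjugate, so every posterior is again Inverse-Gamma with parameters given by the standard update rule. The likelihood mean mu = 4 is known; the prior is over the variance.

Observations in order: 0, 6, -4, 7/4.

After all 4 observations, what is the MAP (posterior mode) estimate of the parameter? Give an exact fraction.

1681/352

obs 1: x=0 → posterior Inverse-Gamma(17/2, 16)
obs 2: x=6 → posterior Inverse-Gamma(9, 18)
obs 3: x=-4 → posterior Inverse-Gamma(19/2, 50)
obs 4: x=7/4 → posterior Inverse-Gamma(10, 1681/32)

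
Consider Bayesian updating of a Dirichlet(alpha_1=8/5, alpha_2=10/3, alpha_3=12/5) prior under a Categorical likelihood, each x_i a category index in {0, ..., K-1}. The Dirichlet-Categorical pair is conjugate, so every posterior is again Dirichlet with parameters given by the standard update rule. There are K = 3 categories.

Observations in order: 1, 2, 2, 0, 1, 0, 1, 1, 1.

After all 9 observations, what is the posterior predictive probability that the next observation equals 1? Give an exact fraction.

25/49

obs 1: x=1 → posterior Dirichlet(8/5, 13/3, 12/5)
obs 2: x=2 → posterior Dirichlet(8/5, 13/3, 17/5)
obs 3: x=2 → posterior Dirichlet(8/5, 13/3, 22/5)
obs 4: x=0 → posterior Dirichlet(13/5, 13/3, 22/5)
obs 5: x=1 → posterior Dirichlet(13/5, 16/3, 22/5)
obs 6: x=0 → posterior Dirichlet(18/5, 16/3, 22/5)
obs 7: x=1 → posterior Dirichlet(18/5, 19/3, 22/5)
obs 8: x=1 → posterior Dirichlet(18/5, 22/3, 22/5)
obs 9: x=1 → posterior Dirichlet(18/5, 25/3, 22/5)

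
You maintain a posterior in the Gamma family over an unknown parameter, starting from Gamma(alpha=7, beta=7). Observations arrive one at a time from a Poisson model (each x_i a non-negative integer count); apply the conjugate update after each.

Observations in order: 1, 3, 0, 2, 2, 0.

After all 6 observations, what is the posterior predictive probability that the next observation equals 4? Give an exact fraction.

39157208155779429105/1494075989737228599296

obs 1: x=1 → posterior Gamma(8, 8)
obs 2: x=3 → posterior Gamma(11, 9)
obs 3: x=0 → posterior Gamma(11, 10)
obs 4: x=2 → posterior Gamma(13, 11)
obs 5: x=2 → posterior Gamma(15, 12)
obs 6: x=0 → posterior Gamma(15, 13)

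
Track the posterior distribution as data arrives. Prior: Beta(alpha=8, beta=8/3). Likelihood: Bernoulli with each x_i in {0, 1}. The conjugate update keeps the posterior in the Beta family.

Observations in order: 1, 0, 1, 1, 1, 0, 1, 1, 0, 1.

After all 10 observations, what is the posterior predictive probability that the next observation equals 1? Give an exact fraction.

45/62

obs 1: x=1 → posterior Beta(9, 8/3)
obs 2: x=0 → posterior Beta(9, 11/3)
obs 3: x=1 → posterior Beta(10, 11/3)
obs 4: x=1 → posterior Beta(11, 11/3)
obs 5: x=1 → posterior Beta(12, 11/3)
obs 6: x=0 → posterior Beta(12, 14/3)
obs 7: x=1 → posterior Beta(13, 14/3)
obs 8: x=1 → posterior Beta(14, 14/3)
obs 9: x=0 → posterior Beta(14, 17/3)
obs 10: x=1 → posterior Beta(15, 17/3)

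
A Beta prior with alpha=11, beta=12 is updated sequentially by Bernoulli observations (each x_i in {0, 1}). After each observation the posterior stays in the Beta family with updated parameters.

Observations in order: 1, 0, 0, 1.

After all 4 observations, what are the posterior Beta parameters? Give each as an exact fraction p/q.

alpha=13, beta=14

obs 1: x=1 → posterior Beta(12, 12)
obs 2: x=0 → posterior Beta(12, 13)
obs 3: x=0 → posterior Beta(12, 14)
obs 4: x=1 → posterior Beta(13, 14)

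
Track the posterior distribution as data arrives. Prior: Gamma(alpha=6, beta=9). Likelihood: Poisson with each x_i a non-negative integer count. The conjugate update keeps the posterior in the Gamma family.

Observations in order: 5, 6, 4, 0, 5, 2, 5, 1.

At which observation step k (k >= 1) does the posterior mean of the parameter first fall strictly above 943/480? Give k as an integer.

obs 1: x=5 → posterior Gamma(11, 10)
obs 2: x=6 → posterior Gamma(17, 11)
obs 3: x=4 → posterior Gamma(21, 12)
obs 4: x=0 → posterior Gamma(21, 13)
obs 5: x=5 → posterior Gamma(26, 14)
obs 6: x=2 → posterior Gamma(28, 15)
obs 7: x=5 → posterior Gamma(33, 16)
obs 8: x=1 → posterior Gamma(34, 17)

k = 7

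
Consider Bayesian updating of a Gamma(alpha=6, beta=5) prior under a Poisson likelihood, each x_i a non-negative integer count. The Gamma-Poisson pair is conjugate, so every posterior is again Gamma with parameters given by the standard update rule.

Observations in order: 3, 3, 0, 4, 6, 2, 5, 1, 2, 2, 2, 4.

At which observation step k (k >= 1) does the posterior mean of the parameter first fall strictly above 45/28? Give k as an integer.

obs 1: x=3 → posterior Gamma(9, 6)
obs 2: x=3 → posterior Gamma(12, 7)
obs 3: x=0 → posterior Gamma(12, 8)
obs 4: x=4 → posterior Gamma(16, 9)
obs 5: x=6 → posterior Gamma(22, 10)
obs 6: x=2 → posterior Gamma(24, 11)
obs 7: x=5 → posterior Gamma(29, 12)
obs 8: x=1 → posterior Gamma(30, 13)
obs 9: x=2 → posterior Gamma(32, 14)
obs 10: x=2 → posterior Gamma(34, 15)
obs 11: x=2 → posterior Gamma(36, 16)
obs 12: x=4 → posterior Gamma(40, 17)

k = 2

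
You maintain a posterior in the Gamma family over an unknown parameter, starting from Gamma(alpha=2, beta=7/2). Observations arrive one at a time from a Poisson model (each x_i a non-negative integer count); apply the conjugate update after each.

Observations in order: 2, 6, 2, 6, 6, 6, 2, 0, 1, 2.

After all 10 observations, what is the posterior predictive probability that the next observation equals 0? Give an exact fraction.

125236737537878753441860054533045969266612127846243/1527319604909066255442244538517804134059453082180549

obs 1: x=2 → posterior Gamma(4, 9/2)
obs 2: x=6 → posterior Gamma(10, 11/2)
obs 3: x=2 → posterior Gamma(12, 13/2)
obs 4: x=6 → posterior Gamma(18, 15/2)
obs 5: x=6 → posterior Gamma(24, 17/2)
obs 6: x=6 → posterior Gamma(30, 19/2)
obs 7: x=2 → posterior Gamma(32, 21/2)
obs 8: x=0 → posterior Gamma(32, 23/2)
obs 9: x=1 → posterior Gamma(33, 25/2)
obs 10: x=2 → posterior Gamma(35, 27/2)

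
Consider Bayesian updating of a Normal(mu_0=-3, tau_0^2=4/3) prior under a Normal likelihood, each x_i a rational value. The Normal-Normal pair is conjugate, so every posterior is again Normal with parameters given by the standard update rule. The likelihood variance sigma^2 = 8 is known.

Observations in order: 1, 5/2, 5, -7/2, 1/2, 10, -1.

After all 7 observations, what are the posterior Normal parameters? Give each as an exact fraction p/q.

obs 1: x=1 → posterior Normal(-17/7, 8/7)
obs 2: x=5/2 → posterior Normal(-29/16, 1)
obs 3: x=5 → posterior Normal(-19/18, 8/9)
obs 4: x=-7/2 → posterior Normal(-13/10, 4/5)
obs 5: x=1/2 → posterior Normal(-25/22, 8/11)
obs 6: x=10 → posterior Normal(-5/24, 2/3)
obs 7: x=-1 → posterior Normal(-7/26, 8/13)

mu_0=-7/26, tau_0^2=8/13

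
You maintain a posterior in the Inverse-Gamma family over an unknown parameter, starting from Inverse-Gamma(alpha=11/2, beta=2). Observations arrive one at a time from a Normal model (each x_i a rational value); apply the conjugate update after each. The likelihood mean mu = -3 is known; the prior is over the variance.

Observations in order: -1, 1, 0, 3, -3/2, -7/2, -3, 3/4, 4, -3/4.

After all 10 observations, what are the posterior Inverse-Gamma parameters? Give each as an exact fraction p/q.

alpha=21/2, beta=1117/16

obs 1: x=-1 → posterior Inverse-Gamma(6, 4)
obs 2: x=1 → posterior Inverse-Gamma(13/2, 12)
obs 3: x=0 → posterior Inverse-Gamma(7, 33/2)
obs 4: x=3 → posterior Inverse-Gamma(15/2, 69/2)
obs 5: x=-3/2 → posterior Inverse-Gamma(8, 285/8)
obs 6: x=-7/2 → posterior Inverse-Gamma(17/2, 143/4)
obs 7: x=-3 → posterior Inverse-Gamma(9, 143/4)
obs 8: x=3/4 → posterior Inverse-Gamma(19/2, 1369/32)
obs 9: x=4 → posterior Inverse-Gamma(10, 2153/32)
obs 10: x=-3/4 → posterior Inverse-Gamma(21/2, 1117/16)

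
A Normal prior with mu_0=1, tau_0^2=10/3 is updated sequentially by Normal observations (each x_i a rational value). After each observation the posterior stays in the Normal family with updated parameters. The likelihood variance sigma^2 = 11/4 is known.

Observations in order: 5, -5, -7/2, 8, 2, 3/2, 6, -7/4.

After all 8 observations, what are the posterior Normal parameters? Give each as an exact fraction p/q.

mu_0=523/353, tau_0^2=110/353

obs 1: x=5 → posterior Normal(233/73, 110/73)
obs 2: x=-5 → posterior Normal(33/113, 110/113)
obs 3: x=-7/2 → posterior Normal(-107/153, 110/153)
obs 4: x=8 → posterior Normal(213/193, 110/193)
obs 5: x=2 → posterior Normal(293/233, 110/233)
obs 6: x=3/2 → posterior Normal(353/273, 110/273)
obs 7: x=6 → posterior Normal(593/313, 110/313)
obs 8: x=-7/4 → posterior Normal(523/353, 110/353)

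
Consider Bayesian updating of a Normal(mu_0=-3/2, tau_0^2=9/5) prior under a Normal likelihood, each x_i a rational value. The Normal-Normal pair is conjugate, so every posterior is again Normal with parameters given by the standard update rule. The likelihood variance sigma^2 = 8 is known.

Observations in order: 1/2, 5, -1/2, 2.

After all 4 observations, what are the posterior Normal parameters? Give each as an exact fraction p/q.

mu_0=3/76, tau_0^2=18/19

obs 1: x=1/2 → posterior Normal(-111/98, 72/49)
obs 2: x=5 → posterior Normal(-21/116, 36/29)
obs 3: x=-1/2 → posterior Normal(-15/67, 72/67)
obs 4: x=2 → posterior Normal(3/76, 18/19)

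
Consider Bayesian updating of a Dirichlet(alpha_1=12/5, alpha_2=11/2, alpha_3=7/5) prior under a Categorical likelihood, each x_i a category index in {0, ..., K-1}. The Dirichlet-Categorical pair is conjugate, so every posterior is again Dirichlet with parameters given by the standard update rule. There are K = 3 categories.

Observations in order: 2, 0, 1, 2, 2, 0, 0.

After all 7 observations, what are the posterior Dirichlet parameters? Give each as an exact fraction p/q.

alpha_1=27/5, alpha_2=13/2, alpha_3=22/5

obs 1: x=2 → posterior Dirichlet(12/5, 11/2, 12/5)
obs 2: x=0 → posterior Dirichlet(17/5, 11/2, 12/5)
obs 3: x=1 → posterior Dirichlet(17/5, 13/2, 12/5)
obs 4: x=2 → posterior Dirichlet(17/5, 13/2, 17/5)
obs 5: x=2 → posterior Dirichlet(17/5, 13/2, 22/5)
obs 6: x=0 → posterior Dirichlet(22/5, 13/2, 22/5)
obs 7: x=0 → posterior Dirichlet(27/5, 13/2, 22/5)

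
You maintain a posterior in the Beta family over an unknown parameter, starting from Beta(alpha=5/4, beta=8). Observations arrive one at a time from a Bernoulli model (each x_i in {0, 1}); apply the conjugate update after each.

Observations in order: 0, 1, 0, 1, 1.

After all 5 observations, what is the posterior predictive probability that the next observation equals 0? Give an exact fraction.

40/57

obs 1: x=0 → posterior Beta(5/4, 9)
obs 2: x=1 → posterior Beta(9/4, 9)
obs 3: x=0 → posterior Beta(9/4, 10)
obs 4: x=1 → posterior Beta(13/4, 10)
obs 5: x=1 → posterior Beta(17/4, 10)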